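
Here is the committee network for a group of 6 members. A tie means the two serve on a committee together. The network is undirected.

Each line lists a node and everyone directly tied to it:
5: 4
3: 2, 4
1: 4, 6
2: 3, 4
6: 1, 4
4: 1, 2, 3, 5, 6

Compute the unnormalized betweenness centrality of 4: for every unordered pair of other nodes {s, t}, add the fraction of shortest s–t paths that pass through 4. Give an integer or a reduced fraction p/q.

Pairs whose geodesics pass through 4 — 5–2: 1; 5–6: 1; 5–1: 1; 5–3: 1; 2–6: 1; 2–1: 1; 6–3: 1; 1–3: 1.
All other pairs contribute 0.
Summing the contributions gives betweenness(4) = 8.

8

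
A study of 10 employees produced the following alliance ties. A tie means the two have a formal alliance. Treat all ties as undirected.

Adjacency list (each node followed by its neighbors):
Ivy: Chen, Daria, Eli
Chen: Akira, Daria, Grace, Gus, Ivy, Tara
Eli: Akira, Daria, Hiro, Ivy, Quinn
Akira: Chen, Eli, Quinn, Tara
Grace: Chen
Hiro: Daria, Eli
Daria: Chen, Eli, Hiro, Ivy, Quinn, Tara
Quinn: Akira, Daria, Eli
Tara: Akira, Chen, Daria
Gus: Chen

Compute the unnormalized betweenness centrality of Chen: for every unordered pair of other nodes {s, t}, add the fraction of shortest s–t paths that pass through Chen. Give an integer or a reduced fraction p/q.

Pairs whose geodesics pass through Chen — Quinn–Gus: 2/2; Quinn–Grace: 2/2; Tara–Ivy: 1/2; Tara–Gus: 1; Tara–Grace: 1; Ivy–Gus: 1; Ivy–Grace: 1; Ivy–Akira: 1/2; Gus–Grace: 1; Gus–Akira: 1; Gus–Daria: 1; Gus–Eli: 3/3; Gus–Hiro: 1; Grace–Akira: 1 … (+4 more pairs).
All other pairs contribute 0.
Summing the contributions gives betweenness(Chen) = 65/4.

65/4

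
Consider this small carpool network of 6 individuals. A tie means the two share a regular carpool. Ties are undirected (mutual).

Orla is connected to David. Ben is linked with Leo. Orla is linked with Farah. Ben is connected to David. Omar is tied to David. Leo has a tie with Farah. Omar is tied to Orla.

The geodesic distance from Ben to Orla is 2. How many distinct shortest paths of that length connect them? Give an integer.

The shortest distance is 2, and the only length-2 path is Ben–David–Orla. So there is exactly 1 shortest path.

1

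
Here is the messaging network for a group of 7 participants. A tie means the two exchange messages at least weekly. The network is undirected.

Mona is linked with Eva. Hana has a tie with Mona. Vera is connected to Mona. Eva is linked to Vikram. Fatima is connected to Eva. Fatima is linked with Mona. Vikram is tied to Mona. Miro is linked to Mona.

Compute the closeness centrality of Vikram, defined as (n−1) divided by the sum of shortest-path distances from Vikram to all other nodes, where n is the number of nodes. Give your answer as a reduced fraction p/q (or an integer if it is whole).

3/5

Distances from Vikram: Eva:1, Fatima:2, Hana:2, Miro:2, Mona:1, Vera:2. Sum = 10.
n = 7, so closeness = 6/10 = 3/5.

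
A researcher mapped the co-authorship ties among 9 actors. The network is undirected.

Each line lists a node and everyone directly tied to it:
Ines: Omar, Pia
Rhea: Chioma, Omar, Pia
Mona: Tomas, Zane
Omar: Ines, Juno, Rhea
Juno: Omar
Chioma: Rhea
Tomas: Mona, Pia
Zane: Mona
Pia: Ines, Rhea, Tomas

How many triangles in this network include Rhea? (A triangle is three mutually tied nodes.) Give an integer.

Rhea's neighbors are Chioma, Omar, and Pia, but none of them are tied to each other, so no triangle contains Rhea.

0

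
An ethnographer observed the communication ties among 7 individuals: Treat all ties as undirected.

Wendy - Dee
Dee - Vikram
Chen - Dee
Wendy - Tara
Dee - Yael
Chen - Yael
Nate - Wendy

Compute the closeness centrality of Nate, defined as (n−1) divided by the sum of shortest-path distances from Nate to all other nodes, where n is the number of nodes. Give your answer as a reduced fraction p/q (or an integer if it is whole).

Distances from Nate: Chen:3, Dee:2, Tara:2, Vikram:3, Wendy:1, Yael:3. Sum = 14.
n = 7, so closeness = 6/14 = 3/7.

3/7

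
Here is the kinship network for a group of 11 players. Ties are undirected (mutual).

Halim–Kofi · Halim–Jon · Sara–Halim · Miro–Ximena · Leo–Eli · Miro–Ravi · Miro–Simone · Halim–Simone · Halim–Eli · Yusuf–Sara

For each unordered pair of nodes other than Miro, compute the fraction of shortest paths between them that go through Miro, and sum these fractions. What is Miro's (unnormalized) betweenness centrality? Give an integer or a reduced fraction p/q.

17

Pairs whose geodesics pass through Miro — Leo–Ximena: 1; Leo–Ravi: 1; Halim–Ximena: 1; Halim–Ravi: 1; Ximena–Jon: 1; Ximena–Simone: 1; Ximena–Kofi: 1; Ximena–Ravi: 1; Ximena–Eli: 1; Ximena–Yusuf: 1; Ximena–Sara: 1; Jon–Ravi: 1; Simone–Ravi: 1; Kofi–Ravi: 1 … (+3 more pairs).
All other pairs contribute 0.
Summing the contributions gives betweenness(Miro) = 17.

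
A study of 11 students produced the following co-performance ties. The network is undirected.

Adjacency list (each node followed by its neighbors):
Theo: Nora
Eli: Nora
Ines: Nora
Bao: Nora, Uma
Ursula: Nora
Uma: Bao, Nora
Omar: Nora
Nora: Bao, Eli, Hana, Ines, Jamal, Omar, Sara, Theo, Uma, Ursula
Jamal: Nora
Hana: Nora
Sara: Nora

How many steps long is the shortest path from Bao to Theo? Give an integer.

2

One shortest route is Bao – Nora – Theo, which uses 2 edges, and Bao and Theo are not directly tied, so nothing shorter exists. So d(Bao,Theo) = 2.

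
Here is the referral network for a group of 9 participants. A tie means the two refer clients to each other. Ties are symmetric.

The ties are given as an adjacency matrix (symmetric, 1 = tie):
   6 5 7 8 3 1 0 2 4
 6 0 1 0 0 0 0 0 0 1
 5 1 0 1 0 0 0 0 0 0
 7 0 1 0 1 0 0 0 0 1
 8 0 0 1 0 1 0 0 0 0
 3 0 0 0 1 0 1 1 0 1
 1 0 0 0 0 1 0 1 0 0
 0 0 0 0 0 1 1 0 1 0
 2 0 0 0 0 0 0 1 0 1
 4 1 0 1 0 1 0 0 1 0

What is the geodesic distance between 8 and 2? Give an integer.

One shortest route is 8 – 7 – 4 – 2, which uses 3 edges, and at distance 2 from 8 we only reach {0, 1, 4, 5}, which does not include 2. So d(8,2) = 3.

3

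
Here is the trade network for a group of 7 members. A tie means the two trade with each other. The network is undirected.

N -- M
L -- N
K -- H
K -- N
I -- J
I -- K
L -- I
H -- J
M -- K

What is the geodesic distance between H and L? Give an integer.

One shortest route is H – K – N – L, which uses 3 edges, and at distance 2 from H we only reach {I, M, N}, which does not include L. So d(H,L) = 3.

3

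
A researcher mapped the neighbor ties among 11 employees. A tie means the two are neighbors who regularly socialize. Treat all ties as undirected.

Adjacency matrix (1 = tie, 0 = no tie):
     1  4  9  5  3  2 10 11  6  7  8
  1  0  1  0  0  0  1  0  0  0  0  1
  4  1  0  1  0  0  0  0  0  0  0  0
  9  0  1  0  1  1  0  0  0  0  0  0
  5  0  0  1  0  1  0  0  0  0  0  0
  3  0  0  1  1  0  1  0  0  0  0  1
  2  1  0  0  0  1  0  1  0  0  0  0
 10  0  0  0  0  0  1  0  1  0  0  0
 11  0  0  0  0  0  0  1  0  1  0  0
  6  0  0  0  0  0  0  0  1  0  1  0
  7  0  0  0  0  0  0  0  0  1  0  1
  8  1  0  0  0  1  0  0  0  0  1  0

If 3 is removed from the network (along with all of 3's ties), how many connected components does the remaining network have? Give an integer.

1

3's neighbors (2, 5, 8, and 9) remain reachable from one another through other ties, so the rest of the network stays in one piece.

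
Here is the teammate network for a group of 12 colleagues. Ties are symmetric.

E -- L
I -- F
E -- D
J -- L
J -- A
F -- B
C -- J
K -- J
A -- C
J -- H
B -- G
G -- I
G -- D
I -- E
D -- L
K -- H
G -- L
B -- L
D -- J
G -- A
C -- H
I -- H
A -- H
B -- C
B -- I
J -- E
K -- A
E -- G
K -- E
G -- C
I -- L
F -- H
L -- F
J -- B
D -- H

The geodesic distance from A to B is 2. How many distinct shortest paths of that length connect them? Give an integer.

The shortest distance is 2. The length-2 paths are: A–C–B; A–J–B; A–G–B.
That gives 3 distinct shortest paths.

3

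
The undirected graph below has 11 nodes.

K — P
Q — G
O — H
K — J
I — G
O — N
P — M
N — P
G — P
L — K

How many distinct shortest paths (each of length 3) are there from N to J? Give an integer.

1

The shortest distance is 3, and the only length-3 path is N–P–K–J. So there is exactly 1 shortest path.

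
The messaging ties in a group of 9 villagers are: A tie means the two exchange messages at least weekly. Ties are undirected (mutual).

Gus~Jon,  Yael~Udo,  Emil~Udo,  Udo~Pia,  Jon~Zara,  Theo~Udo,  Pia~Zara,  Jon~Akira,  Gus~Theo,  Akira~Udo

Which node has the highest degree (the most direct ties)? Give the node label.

Degrees — Akira:2, Emil:1, Gus:2, Jon:3, Pia:2, Theo:2, Udo:5, Yael:1, Zara:2.
The maximum is 5, attained only by Udo.

Udo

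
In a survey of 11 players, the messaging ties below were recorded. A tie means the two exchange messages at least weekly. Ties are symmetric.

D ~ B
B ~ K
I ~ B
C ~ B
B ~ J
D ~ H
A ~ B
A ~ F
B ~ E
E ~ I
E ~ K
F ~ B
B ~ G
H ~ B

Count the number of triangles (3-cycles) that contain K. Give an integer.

K's neighbors: B and E.
Neighbor pairs that are themselves tied: K–B–E. Each forms one triangle with K, for 1 in total.

1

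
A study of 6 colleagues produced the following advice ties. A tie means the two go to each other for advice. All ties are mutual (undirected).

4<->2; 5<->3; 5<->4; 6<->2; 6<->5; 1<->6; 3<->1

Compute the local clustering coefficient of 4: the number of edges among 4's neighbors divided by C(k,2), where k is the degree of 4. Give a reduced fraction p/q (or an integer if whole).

0

4's neighbors: 2 and 5 (k = 2).
Possible neighbor pairs: C(2,2) = 1. Edges among them: none → e = 0.
Clustering(4) = 0/1.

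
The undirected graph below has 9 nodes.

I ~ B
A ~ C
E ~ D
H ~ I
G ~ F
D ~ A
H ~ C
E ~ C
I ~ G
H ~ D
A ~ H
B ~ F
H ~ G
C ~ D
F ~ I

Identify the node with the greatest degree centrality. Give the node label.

H

Degrees — A:3, B:2, C:4, D:4, E:2, F:3, G:3, H:5, I:4.
The maximum is 5, attained only by H.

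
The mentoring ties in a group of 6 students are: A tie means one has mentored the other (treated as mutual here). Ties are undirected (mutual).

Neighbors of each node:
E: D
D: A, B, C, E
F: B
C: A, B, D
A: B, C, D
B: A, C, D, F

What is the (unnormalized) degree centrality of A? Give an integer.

3

A is directly tied to B, C, and D. That is 3 neighbors, so the degree of A is 3.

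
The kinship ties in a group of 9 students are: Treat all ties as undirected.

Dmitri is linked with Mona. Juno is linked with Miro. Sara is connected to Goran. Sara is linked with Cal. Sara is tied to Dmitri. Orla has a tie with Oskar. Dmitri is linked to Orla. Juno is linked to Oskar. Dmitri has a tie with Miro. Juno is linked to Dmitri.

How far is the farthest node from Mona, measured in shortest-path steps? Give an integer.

Distances from Mona: Cal:3, Dmitri:1, Goran:3, Juno:2, Miro:2, Orla:2, Oskar:3, Sara:2.
The largest is 3 (to Goran, Cal, and Oskar), so the eccentricity of Mona is 3.

3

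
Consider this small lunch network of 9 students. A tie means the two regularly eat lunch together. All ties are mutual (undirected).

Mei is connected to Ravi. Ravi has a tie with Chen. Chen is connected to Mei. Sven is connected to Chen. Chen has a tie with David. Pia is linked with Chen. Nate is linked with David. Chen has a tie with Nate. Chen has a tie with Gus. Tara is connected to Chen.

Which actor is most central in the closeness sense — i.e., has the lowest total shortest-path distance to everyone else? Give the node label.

Farness (sum of distances to all others) for each node — Chen:8, David:14, Gus:15, Mei:14, Nate:14, Pia:15, Ravi:14, Sven:15, Tara:15.
The smallest farness is 8, for Chen, so Chen has the highest closeness.

Chen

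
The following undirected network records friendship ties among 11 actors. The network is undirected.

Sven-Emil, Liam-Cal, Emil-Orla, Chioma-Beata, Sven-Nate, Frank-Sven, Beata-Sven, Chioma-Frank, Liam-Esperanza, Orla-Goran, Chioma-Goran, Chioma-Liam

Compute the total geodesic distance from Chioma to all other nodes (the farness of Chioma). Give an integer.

Distances from Chioma: Beata:1, Cal:2, Emil:3, Esperanza:2, Frank:1, Goran:1, Liam:1, Nate:3, Orla:2, Sven:2.
Sum = 1 + 2 + 3 + 2 + 1 + 1 + 1 + 3 + 2 + 2 = 18.

18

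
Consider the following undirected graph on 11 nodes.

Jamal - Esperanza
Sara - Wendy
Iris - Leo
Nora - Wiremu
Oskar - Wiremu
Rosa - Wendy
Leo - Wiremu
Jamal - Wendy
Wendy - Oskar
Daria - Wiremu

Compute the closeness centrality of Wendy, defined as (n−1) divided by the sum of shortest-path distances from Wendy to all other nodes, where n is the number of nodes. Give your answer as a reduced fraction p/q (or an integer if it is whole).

Distances from Wendy: Daria:3, Esperanza:2, Iris:4, Jamal:1, Leo:3, Nora:3, Oskar:1, Rosa:1, Sara:1, Wiremu:2. Sum = 21.
n = 11, so closeness = 10/21.

10/21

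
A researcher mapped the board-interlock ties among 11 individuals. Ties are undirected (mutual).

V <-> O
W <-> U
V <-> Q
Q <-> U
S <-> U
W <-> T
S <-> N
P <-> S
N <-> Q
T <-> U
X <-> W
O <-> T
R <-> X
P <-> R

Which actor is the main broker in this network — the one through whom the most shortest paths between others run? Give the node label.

Unnormalized betweenness of each node: N:31/12, O:9/4, P:9/2, Q:103/12, R:7/3, S:34/3, T:29/4, U:95/6, V:2, W:19/2, X:29/6.
U has the largest value, 95/6, making it the main broker — the node through which the most shortest paths run.

U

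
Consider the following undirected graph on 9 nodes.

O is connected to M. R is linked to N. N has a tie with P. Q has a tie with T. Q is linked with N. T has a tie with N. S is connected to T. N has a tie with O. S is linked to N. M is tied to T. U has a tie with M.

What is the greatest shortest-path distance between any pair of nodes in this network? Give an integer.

4

Eccentricity of each node (its greatest distance to any other): M:3, N:3, O:2, P:4, Q:3, R:4, S:3, T:2, U:4.
The maximum eccentricity is 4, realized for instance by the pair U–P via U – M – O – N – P. So the diameter is 4.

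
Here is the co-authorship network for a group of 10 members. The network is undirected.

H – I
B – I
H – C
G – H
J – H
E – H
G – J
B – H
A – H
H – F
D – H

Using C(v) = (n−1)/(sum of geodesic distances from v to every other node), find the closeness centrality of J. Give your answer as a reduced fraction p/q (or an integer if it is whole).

Distances from J: A:2, B:2, C:2, D:2, E:2, F:2, G:1, H:1, I:2. Sum = 16.
n = 10, so closeness = 9/16.

9/16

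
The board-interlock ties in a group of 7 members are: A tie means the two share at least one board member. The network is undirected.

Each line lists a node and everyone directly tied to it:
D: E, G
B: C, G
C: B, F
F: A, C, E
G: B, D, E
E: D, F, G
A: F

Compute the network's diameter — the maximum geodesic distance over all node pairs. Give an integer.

Eccentricity of each node (its greatest distance to any other): A:3, B:3, C:3, D:3, E:2, F:2, G:3.
The maximum eccentricity is 3, realized for instance by the pair A–D via A – F – E – D. So the diameter is 3.

3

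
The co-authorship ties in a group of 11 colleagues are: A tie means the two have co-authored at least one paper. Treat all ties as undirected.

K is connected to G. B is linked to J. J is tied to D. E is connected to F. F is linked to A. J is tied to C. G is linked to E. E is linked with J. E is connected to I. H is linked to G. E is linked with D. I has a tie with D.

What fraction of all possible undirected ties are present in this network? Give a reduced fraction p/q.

There are 12 edges and 11 nodes, so the maximum possible is C(11,2) = 55.
Density = 12/55.

12/55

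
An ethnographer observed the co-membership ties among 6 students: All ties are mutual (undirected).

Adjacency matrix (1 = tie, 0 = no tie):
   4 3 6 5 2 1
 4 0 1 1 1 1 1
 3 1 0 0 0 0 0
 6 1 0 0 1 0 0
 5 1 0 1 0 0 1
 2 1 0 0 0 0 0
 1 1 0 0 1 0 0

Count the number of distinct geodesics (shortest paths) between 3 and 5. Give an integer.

The shortest distance is 2, and the only length-2 path is 3–4–5. So there is exactly 1 shortest path.

1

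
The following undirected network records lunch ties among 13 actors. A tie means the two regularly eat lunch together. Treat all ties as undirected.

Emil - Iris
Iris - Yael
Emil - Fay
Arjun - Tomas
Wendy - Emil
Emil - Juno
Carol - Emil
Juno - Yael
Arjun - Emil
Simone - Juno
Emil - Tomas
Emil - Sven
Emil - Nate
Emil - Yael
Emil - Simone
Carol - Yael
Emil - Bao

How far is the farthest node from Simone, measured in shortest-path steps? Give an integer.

2

Distances from Simone: Arjun:2, Bao:2, Carol:2, Emil:1, Fay:2, Iris:2, Juno:1, Nate:2, Sven:2, Tomas:2, Wendy:2, Yael:2.
The largest is 2 (to Bao, Nate, Wendy, Tomas, Sven, Arjun, Fay, Iris, Yael, and Carol), so the eccentricity of Simone is 2.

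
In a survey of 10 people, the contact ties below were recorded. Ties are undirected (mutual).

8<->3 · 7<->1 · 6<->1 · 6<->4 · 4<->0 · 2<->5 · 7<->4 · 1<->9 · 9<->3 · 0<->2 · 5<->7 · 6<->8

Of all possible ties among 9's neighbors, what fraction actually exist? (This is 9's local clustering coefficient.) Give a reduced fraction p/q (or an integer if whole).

9's neighbors: 1 and 3 (k = 2).
Possible neighbor pairs: C(2,2) = 1. Edges among them: none → e = 0.
Clustering(9) = 0/1.

0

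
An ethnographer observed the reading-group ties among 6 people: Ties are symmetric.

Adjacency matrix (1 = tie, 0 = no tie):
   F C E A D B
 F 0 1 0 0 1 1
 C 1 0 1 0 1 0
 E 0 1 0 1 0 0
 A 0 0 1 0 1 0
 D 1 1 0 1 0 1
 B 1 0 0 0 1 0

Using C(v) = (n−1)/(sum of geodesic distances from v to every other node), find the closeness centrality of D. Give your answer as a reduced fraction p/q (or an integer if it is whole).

5/6

Distances from D: A:1, B:1, C:1, E:2, F:1. Sum = 6.
n = 6, so closeness = 5/6.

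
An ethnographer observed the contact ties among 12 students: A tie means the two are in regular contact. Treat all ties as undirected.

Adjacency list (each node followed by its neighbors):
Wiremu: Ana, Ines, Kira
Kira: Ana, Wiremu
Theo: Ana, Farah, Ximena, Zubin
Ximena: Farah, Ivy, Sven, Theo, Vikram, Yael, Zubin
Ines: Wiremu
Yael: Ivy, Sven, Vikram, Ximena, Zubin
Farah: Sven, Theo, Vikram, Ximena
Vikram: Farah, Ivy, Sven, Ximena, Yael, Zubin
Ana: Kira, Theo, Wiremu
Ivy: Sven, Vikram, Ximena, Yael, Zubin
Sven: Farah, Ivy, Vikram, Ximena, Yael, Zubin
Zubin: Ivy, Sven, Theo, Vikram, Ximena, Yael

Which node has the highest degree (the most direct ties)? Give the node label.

Ximena

Degrees — Ana:3, Farah:4, Ines:1, Ivy:5, Kira:2, Sven:6, Theo:4, Vikram:6, Wiremu:3, Ximena:7, Yael:5, Zubin:6.
The maximum is 7, attained only by Ximena.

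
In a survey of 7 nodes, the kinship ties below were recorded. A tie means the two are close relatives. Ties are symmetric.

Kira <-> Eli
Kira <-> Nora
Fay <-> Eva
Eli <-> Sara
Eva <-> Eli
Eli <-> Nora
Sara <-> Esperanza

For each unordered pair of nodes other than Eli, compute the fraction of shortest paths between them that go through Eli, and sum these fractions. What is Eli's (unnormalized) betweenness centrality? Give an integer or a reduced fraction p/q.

12

Pairs whose geodesics pass through Eli — Fay–Nora: 1; Fay–Sara: 1; Fay–Esperanza: 1; Fay–Kira: 1; Nora–Sara: 1; Nora–Esperanza: 1; Nora–Eva: 1; Sara–Eva: 1; Sara–Kira: 1; Esperanza–Eva: 1; Esperanza–Kira: 1; Eva–Kira: 1.
All other pairs contribute 0.
Summing the contributions gives betweenness(Eli) = 12.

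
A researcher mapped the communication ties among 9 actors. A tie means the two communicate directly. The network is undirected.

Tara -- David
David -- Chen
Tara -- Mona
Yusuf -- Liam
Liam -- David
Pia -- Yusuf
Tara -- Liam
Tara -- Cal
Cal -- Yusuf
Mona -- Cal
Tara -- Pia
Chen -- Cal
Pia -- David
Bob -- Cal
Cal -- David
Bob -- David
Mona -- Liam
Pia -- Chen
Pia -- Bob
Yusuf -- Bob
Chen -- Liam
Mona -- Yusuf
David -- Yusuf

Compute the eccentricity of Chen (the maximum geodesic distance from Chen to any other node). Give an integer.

2

Distances from Chen: Bob:2, Cal:1, David:1, Liam:1, Mona:2, Pia:1, Tara:2, Yusuf:2.
The largest is 2 (to Tara, Yusuf, Mona, and Bob), so the eccentricity of Chen is 2.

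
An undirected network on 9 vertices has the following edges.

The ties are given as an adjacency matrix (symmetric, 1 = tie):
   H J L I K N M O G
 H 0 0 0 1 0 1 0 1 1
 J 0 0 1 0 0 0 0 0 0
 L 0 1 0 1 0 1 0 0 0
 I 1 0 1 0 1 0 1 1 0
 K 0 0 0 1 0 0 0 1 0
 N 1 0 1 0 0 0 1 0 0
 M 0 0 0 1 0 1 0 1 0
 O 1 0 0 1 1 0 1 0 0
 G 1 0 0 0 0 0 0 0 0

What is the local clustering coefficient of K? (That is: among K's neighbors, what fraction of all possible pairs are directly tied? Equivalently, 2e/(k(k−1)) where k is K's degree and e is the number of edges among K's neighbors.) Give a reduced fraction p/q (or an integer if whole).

1

K's neighbors: I and O (k = 2).
Possible neighbor pairs: C(2,2) = 1. Edges among them: I–O → e = 1.
Clustering(K) = 1/1.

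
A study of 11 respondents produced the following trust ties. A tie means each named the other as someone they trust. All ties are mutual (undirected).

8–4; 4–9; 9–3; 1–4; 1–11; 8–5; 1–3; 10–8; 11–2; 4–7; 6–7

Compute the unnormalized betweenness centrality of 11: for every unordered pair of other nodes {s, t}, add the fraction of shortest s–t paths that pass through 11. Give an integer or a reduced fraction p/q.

Pairs whose geodesics pass through 11 — 6–2: 1; 10–2: 1; 5–2: 1; 7–2: 1; 8–2: 1; 3–2: 1; 1–2: 1; 2–9: 2/2; 2–4: 1.
All other pairs contribute 0.
Summing the contributions gives betweenness(11) = 9.

9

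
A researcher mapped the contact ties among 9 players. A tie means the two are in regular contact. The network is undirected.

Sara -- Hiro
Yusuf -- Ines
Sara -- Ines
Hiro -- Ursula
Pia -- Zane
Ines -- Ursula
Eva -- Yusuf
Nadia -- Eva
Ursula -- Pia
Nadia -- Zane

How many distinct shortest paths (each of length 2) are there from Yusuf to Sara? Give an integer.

1

The shortest distance is 2, and the only length-2 path is Yusuf–Ines–Sara. So there is exactly 1 shortest path.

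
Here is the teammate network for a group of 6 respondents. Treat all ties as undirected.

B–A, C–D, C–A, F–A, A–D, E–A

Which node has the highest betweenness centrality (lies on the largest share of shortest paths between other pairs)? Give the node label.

A

Unnormalized betweenness of each node: A:9, B:0, C:0, D:0, E:0, F:0.
A has the largest value, 9, making it the main broker — the node through which the most shortest paths run.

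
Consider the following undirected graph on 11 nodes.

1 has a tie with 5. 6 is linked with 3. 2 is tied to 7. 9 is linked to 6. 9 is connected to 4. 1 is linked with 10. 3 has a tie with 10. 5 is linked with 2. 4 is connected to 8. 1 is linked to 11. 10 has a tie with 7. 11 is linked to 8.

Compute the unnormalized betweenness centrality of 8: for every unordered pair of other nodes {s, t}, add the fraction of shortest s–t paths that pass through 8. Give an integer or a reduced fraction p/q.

Pairs whose geodesics pass through 8 — 7–4: 1/2; 10–4: 1/2; 6–11: 1/2; 9–11: 1; 9–1: 1/2; 9–5: 1/2; 4–11: 1; 4–1: 1; 4–5: 1; 4–2: 1.
All other pairs contribute 0.
Summing the contributions gives betweenness(8) = 15/2.

15/2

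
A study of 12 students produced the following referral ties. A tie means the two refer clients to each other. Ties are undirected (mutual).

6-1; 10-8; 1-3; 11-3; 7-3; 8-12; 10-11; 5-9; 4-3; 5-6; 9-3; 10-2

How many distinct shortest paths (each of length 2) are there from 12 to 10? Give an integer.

1

The shortest distance is 2, and the only length-2 path is 12–8–10. So there is exactly 1 shortest path.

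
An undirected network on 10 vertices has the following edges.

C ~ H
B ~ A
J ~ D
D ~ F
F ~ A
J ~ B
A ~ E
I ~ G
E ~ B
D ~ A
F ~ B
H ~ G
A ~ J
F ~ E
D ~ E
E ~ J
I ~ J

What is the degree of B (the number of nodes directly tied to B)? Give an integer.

B is directly tied to A, E, F, and J. That is 4 neighbors, so the degree of B is 4.

4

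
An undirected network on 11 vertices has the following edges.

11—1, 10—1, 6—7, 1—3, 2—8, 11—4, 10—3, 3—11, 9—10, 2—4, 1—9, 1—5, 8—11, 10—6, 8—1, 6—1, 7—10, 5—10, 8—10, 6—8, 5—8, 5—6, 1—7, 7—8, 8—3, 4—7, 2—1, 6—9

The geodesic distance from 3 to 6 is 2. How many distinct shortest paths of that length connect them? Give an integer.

3

The shortest distance is 2. The length-2 paths are: 3–8–6; 3–10–6; 3–1–6.
That gives 3 distinct shortest paths.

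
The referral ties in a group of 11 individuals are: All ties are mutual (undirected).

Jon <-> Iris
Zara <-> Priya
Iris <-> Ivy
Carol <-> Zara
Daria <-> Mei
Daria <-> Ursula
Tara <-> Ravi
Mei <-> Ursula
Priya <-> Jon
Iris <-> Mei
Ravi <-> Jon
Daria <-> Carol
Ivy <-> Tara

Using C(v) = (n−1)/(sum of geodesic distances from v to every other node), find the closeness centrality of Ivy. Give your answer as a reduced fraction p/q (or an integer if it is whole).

2/5

Distances from Ivy: Carol:4, Daria:3, Iris:1, Jon:2, Mei:2, Priya:3, Ravi:2, Tara:1, Ursula:3, Zara:4. Sum = 25.
n = 11, so closeness = 10/25 = 2/5.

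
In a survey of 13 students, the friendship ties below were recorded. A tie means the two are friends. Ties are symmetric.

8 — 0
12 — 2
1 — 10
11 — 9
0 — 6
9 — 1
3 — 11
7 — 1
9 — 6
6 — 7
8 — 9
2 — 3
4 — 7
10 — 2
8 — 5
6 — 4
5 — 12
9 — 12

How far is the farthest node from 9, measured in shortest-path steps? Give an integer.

2

Distances from 9: 0:2, 1:1, 2:2, 3:2, 4:2, 5:2, 6:1, 7:2, 8:1, 10:2, 11:1, 12:1.
The largest is 2 (to 7, 10, 4, 0, 5, 2, and 3), so the eccentricity of 9 is 2.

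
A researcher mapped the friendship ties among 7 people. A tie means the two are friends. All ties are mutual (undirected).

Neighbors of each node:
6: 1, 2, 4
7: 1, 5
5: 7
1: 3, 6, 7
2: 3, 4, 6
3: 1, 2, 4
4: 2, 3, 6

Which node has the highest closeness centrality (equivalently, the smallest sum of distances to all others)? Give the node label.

1

Farness (sum of distances to all others) for each node — 1:9, 2:12, 3:10, 4:12, 5:17, 6:10, 7:12.
The smallest farness is 9, for 1, so 1 has the highest closeness.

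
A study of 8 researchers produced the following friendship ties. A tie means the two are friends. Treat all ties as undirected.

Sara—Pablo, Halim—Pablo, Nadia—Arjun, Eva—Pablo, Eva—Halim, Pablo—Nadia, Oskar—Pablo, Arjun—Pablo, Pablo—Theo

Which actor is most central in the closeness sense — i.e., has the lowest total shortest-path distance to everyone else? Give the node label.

Farness (sum of distances to all others) for each node — Arjun:12, Eva:12, Halim:12, Nadia:12, Oskar:13, Pablo:7, Sara:13, Theo:13.
The smallest farness is 7, for Pablo, so Pablo has the highest closeness.

Pablo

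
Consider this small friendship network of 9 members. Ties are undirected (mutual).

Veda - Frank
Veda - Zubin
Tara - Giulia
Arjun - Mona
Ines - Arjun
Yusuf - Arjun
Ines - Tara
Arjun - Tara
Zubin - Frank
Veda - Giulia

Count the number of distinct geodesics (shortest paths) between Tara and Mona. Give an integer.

The shortest distance is 2, and the only length-2 path is Tara–Arjun–Mona. So there is exactly 1 shortest path.

1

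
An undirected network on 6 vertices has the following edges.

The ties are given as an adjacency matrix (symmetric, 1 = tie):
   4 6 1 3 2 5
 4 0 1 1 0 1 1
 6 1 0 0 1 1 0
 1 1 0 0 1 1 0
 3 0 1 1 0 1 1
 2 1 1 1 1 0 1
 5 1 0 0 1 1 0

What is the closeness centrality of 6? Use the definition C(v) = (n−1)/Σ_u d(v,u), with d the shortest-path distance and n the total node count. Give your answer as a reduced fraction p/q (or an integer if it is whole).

5/7

Distances from 6: 1:2, 2:1, 3:1, 4:1, 5:2. Sum = 7.
n = 6, so closeness = 5/7.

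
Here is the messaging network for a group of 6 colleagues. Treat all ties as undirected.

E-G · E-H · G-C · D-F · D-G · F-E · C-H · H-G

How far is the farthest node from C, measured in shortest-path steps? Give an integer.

3

Distances from C: D:2, E:2, F:3, G:1, H:1.
The largest is 3 (to F), so the eccentricity of C is 3.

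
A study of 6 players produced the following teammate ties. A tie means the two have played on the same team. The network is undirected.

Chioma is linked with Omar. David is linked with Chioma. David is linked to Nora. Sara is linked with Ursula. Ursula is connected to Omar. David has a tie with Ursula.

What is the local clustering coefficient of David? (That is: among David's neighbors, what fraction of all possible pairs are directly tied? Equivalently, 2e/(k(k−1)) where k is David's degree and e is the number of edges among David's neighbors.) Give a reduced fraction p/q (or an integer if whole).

David's neighbors: Chioma, Nora, and Ursula (k = 3).
Possible neighbor pairs: C(3,2) = 3. Edges among them: none → e = 0.
Clustering(David) = 0/3 = 0.

0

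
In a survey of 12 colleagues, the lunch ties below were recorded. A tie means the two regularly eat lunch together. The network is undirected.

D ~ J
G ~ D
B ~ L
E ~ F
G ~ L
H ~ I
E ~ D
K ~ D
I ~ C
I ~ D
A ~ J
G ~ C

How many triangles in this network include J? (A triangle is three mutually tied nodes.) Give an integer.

J's neighbors are A and D, but none of them are tied to each other, so no triangle contains J.

0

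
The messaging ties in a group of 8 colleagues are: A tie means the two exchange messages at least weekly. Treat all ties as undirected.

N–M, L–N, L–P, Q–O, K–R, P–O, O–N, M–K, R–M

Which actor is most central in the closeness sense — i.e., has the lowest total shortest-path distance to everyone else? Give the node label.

N

Farness (sum of distances to all others) for each node — K:18, L:15, M:13, N:11, O:13, P:17, Q:19, R:18.
The smallest farness is 11, for N, so N has the highest closeness.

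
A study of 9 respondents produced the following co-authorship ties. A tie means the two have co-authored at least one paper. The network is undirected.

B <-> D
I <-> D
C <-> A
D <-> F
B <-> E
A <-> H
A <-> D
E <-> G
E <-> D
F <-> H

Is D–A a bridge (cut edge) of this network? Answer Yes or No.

No

Even without that edge, D still reaches A via D – F – H – A, so the network stays connected. Not a bridge.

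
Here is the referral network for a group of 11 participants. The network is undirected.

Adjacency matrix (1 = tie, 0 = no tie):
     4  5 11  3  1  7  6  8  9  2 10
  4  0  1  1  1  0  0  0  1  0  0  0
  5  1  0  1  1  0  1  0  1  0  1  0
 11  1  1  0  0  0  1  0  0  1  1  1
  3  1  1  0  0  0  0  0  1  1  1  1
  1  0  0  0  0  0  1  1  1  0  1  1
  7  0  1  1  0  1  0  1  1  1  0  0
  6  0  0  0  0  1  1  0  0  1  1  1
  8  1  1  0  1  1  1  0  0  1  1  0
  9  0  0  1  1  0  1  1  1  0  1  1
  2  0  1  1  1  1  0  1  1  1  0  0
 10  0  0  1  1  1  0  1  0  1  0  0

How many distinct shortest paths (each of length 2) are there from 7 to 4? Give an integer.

3

The shortest distance is 2. The length-2 paths are: 7–5–4; 7–11–4; 7–8–4.
That gives 3 distinct shortest paths.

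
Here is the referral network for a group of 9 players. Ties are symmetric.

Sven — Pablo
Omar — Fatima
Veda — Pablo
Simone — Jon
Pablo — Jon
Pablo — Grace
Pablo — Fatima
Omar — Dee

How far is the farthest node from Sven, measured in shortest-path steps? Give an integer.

4

Distances from Sven: Dee:4, Fatima:2, Grace:2, Jon:2, Omar:3, Pablo:1, Simone:3, Veda:2.
The largest is 4 (to Dee), so the eccentricity of Sven is 4.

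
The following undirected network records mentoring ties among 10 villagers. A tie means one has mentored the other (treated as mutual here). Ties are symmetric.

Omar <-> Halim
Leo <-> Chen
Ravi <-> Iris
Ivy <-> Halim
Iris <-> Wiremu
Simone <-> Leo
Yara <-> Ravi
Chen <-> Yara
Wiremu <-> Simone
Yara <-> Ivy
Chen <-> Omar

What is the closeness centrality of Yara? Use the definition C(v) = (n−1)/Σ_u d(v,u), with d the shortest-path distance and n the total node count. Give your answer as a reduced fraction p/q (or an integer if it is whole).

9/17

Distances from Yara: Chen:1, Halim:2, Iris:2, Ivy:1, Leo:2, Omar:2, Ravi:1, Simone:3, Wiremu:3. Sum = 17.
n = 10, so closeness = 9/17.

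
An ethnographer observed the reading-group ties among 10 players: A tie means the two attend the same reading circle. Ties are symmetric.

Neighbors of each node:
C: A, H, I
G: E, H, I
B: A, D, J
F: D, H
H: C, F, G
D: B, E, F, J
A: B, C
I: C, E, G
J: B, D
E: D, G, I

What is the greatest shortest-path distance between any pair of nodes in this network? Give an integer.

3

Eccentricity of each node (its greatest distance to any other): A:3, B:3, C:3, D:3, E:3, F:3, G:3, H:3, I:3, J:3.
The maximum eccentricity is 3, realized for instance by the pair E–A via E – I – C – A. So the diameter is 3.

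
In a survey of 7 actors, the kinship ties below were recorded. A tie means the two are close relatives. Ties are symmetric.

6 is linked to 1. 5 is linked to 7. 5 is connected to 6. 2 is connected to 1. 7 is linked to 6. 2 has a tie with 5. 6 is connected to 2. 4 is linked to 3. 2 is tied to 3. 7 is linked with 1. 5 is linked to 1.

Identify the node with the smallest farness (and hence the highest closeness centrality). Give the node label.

2

Farness (sum of distances to all others) for each node — 1:9, 2:8, 3:11, 4:16, 5:9, 6:9, 7:12.
The smallest farness is 8, for 2, so 2 has the highest closeness.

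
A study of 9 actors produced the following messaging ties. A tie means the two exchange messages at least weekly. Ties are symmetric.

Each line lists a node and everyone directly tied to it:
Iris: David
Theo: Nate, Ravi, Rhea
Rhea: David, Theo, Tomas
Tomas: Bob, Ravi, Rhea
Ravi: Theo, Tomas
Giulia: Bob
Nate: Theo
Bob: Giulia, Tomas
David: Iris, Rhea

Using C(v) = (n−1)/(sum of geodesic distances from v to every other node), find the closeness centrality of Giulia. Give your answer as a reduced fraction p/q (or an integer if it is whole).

Distances from Giulia: Bob:1, David:4, Iris:5, Nate:5, Ravi:3, Rhea:3, Theo:4, Tomas:2. Sum = 27.
n = 9, so closeness = 8/27.

8/27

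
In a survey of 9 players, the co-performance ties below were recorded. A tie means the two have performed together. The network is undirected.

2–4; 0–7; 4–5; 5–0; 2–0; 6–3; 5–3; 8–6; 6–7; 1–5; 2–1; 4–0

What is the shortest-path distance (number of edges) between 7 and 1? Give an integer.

3

One shortest route is 7 – 0 – 5 – 1, which uses 3 edges, and at distance 2 from 7 we only reach {2, 3, 4, 5, 8}, which does not include 1. So d(7,1) = 3.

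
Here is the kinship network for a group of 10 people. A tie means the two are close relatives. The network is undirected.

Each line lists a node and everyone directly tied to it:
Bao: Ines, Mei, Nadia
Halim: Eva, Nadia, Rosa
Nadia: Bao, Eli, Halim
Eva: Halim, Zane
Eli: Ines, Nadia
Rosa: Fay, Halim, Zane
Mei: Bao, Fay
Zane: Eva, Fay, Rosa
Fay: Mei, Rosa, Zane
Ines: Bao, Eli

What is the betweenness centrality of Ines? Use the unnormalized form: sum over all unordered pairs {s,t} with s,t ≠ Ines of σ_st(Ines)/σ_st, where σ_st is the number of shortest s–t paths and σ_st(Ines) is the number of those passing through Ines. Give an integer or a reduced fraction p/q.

4/3

Pairs whose geodesics pass through Ines — Bao–Eli: 1/2; Mei–Eli: 1/2; Fay–Eli: 1/3.
All other pairs contribute 0.
Summing the contributions gives betweenness(Ines) = 4/3.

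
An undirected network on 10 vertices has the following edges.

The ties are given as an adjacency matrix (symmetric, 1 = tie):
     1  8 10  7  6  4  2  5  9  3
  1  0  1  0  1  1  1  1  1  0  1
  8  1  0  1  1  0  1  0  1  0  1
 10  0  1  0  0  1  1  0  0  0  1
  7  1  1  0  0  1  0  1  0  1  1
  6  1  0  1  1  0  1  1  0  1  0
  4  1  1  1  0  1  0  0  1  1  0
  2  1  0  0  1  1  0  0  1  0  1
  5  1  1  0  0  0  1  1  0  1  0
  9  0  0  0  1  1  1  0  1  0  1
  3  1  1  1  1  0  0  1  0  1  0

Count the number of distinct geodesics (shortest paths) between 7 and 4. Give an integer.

4

The shortest distance is 2. The length-2 paths are: 7–1–4; 7–8–4; 7–6–4; 7–9–4.
That gives 4 distinct shortest paths.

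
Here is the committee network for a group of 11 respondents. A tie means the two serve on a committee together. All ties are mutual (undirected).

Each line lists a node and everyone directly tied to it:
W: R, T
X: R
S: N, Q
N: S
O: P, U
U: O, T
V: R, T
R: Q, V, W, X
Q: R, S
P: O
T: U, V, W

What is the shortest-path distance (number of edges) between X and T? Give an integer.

3

One shortest route is X – R – W – T, which uses 3 edges, and at distance 2 from X we only reach {Q, V, W}, which does not include T. So d(X,T) = 3.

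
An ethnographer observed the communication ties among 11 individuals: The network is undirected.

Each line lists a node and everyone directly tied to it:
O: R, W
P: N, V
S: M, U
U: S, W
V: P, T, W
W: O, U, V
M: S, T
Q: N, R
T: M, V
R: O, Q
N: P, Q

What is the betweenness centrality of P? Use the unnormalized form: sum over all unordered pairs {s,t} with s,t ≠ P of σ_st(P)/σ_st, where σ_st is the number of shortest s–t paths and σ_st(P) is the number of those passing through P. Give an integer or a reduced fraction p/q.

9

Pairs whose geodesics pass through P — S–N: 2/2; M–N: 1; M–Q: 1; T–N: 1; T–Q: 1; V–N: 1; V–Q: 1; N–W: 1; N–U: 1.
All other pairs contribute 0.
Summing the contributions gives betweenness(P) = 9.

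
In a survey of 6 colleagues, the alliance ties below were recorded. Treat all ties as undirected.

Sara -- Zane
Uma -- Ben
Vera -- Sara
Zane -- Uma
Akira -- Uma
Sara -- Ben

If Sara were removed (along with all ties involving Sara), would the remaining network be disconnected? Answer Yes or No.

Removing Sara leaves {Akira, Ben, Uma, and Zane} with no path to {Vera}, so the network splits into 2 components. Sara is a cut vertex.

Yes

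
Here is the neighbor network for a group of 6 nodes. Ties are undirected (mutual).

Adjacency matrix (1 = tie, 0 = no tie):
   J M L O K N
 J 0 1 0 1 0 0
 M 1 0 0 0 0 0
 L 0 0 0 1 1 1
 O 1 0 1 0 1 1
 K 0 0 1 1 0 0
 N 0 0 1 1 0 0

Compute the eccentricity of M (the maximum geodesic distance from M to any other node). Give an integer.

Distances from M: J:1, K:3, L:3, N:3, O:2.
The largest is 3 (to L, K, and N), so the eccentricity of M is 3.

3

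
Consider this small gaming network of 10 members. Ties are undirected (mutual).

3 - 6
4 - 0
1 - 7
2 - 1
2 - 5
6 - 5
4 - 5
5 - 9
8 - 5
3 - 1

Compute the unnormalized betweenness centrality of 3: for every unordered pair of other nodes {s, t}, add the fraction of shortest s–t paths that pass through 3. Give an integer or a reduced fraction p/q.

2

Pairs whose geodesics pass through 3 — 1–6: 1; 6–7: 1.
All other pairs contribute 0.
Summing the contributions gives betweenness(3) = 2.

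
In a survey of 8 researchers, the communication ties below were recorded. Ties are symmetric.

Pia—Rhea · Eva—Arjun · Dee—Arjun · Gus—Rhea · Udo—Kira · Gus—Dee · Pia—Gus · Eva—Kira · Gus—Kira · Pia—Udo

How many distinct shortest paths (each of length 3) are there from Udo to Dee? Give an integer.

2

The shortest distance is 3. The length-3 paths are: Udo–Kira–Gus–Dee; Udo–Pia–Gus–Dee.
That gives 2 distinct shortest paths.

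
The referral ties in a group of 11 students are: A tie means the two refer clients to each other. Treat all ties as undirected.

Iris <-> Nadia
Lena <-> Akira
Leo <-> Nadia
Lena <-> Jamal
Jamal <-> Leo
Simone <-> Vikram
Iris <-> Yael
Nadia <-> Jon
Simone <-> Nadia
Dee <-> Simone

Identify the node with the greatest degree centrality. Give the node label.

Nadia

Degrees — Akira:1, Dee:1, Iris:2, Jamal:2, Jon:1, Lena:2, Leo:2, Nadia:4, Simone:3, Vikram:1, Yael:1.
The maximum is 4, attained only by Nadia.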